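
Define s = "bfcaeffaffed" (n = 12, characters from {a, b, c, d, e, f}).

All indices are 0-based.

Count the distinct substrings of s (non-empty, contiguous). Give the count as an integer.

71

rank | idx | suffix
   0 |   3 | aeffaffed
   1 |   7 | affed
   2 |   0 | bfcaeffaffed
   3 |   2 | caeffaffed
   4 |  11 | d
   5 |  10 | ed
   6 |   4 | effaffed
   7 |   6 | faffed
   8 |   1 | fcaeffaffed
   9 |   9 | fed
  10 |   5 | ffaffed
  11 |   8 | ffed

SA = [3, 7, 0, 2, 11, 10, 4, 6, 1, 9, 5, 8]
i: (SA[i-1],SA[i]) lcp shared
  1: (3,7) 1 'a'
  2: (7,0) 0 ''
  3: (0,2) 0 ''
  4: (2,11) 0 ''
  5: (11,10) 0 ''
  6: (10,4) 1 'e'
  7: (4,6) 0 ''
  8: (6,1) 1 'f'
  9: (1,9) 1 'f'
  10: (9,5) 1 'f'
  11: (5,8) 2 'ff'

n(n+1)/2 = 12·13/2 = 78
Σ LCP = 0 + 1 + 0 + 0 + 0 + 0 + 1 + 0 + 1 + 1 + 1 + 2 = 7
distinct = 78 − 7 = 71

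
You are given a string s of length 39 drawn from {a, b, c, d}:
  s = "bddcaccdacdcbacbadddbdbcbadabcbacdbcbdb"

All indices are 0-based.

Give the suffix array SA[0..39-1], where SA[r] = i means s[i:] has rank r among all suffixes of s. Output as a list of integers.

rank | idx | suffix
   0 |  27 | abcbacdbcbdb
   1 |  13 | acbadddbdbcbadabcbacdbcbdb
   2 |   4 | accdacdcbacbadddbdbcbadabcbacdbcbdb
   3 |  31 | acdbcbdb
   4 |   8 | acdcbacbadddbdbcbadabcbacdbcbdb
   5 |  25 | adabcbacdbcbdb
   6 |  16 | adddbdbcbadabcbacdbcbdb
   7 |  38 | b
   8 |  12 | bacbadddbdbcbadabcbacdbcbdb
   9 |  30 | bacdbcbdb
  10 |  24 | badabcbacdbcbdb
  11 |  15 | badddbdbcbadabcbacdbcbdb
  12 |  28 | bcbacdbcbdb
  13 |  22 | bcbadabcbacdbcbdb
  14 |  34 | bcbdb
  15 |  36 | bdb
  16 |  20 | bdbcbadabcbacdbcbdb
  17 |   0 | bddcaccdacdcbacbadddbdbcbadabcbacdbcbdb
  18 |   3 | caccdacdcbacbadddbdbcbadabcbacdbcbdb
  19 |  11 | cbacbadddbdbcbadabcbacdbcbdb
  20 |  29 | cbacdbcbdb
  21 |  23 | cbadabcbacdbcbdb
  22 |  14 | cbadddbdbcbadabcbacdbcbdb
  23 |  35 | cbdb
  24 |   5 | ccdacdcbacbadddbdbcbadabcbacdbcbdb
  25 |   6 | cdacdcbacbadddbdbcbadabcbacdbcbdb
  26 |  32 | cdbcbdb
  27 |   9 | cdcbacbadddbdbcbadabcbacdbcbdb
  28 |  26 | dabcbacdbcbdb
  29 |   7 | dacdcbacbadddbdbcbadabcbacdbcbdb
  30 |  37 | db
  31 |  21 | dbcbadabcbacdbcbdb
  32 |  33 | dbcbdb
  33 |  19 | dbdbcbadabcbacdbcbdb
  34 |   2 | dcaccdacdcbacbadddbdbcbadabcbacdbcbdb
  35 |  10 | dcbacbadddbdbcbadabcbacdbcbdb
  36 |  18 | ddbdbcbadabcbacdbcbdb
  37 |   1 | ddcaccdacdcbacbadddbdbcbadabcbacdbcbdb
  38 |  17 | dddbdbcbadabcbacdbcbdb

[27, 13, 4, 31, 8, 25, 16, 38, 12, 30, 24, 15, 28, 22, 34, 36, 20, 0, 3, 11, 29, 23, 14, 35, 5, 6, 32, 9, 26, 7, 37, 21, 33, 19, 2, 10, 18, 1, 17]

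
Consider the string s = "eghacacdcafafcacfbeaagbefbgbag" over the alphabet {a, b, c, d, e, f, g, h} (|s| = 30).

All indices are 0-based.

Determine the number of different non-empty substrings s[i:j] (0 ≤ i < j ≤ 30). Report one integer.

rank→(start, suffix):
  0 → (19, 'aagbefbgbag')
  1 → (3, 'acacdcafafcacfbeaagbefbgbag')
  2 → (5, 'acdcafafcacfbeaagbefbgbag')
  3 → (14, 'acfbeaagbefbgbag')
  4 → (9, 'afafcacfbeaagbefbgbag')
  5 → (11, 'afcacfbeaagbefbgbag')
  6 → (28, 'ag')
  7 → (20, 'agbefbgbag')
  8 → (27, 'bag')
  9 → (17, 'beaagbefbgbag')
  10 → (22, 'befbgbag')
  11 → (25, 'bgbag')
  12 → (4, 'cacdcafafcacfbeaagbefbgbag')
  13 → (13, 'cacfbeaagbefbgbag')
  14 → (8, 'cafafcacfbeaagbefbgbag')
  15 → (6, 'cdcafafcacfbeaagbefbgbag')
  16 → (15, 'cfbeaagbefbgbag')
  17 → (7, 'dcafafcacfbeaagbefbgbag')
  18 → (18, 'eaagbefbgbag')
  19 → (23, 'efbgbag')
  20 → (0, 'eghacacdcafafcacfbeaagbefbgbag')
  21 → (10, 'fafcacfbeaagbefbgbag')
  22 → (16, 'fbeaagbefbgbag')
  23 → (24, 'fbgbag')
  24 → (12, 'fcacfbeaagbefbgbag')
  25 → (29, 'g')
  26 → (26, 'gbag')
  27 → (21, 'gbefbgbag')
  28 → (1, 'ghacacdcafafcacfbeaagbefbgbag')
  29 → (2, 'hacacdcafafcacfbeaagbefbgbag')

SA = [19, 3, 5, 14, 9, 11, 28, 20, 27, 17, 22, 25, 4, 13, 8, 6, 15, 7, 18, 23, 0, 10, 16, 24, 12, 29, 26, 21, 1, 2]
i: (SA[i-1],SA[i]) lcp shared
  1: (19,3) 1 'a'
  2: (3,5) 2 'ac'
  3: (5,14) 2 'ac'
  4: (14,9) 1 'a'
  5: (9,11) 2 'af'
  6: (11,28) 1 'a'
  7: (28,20) 2 'ag'
  8: (20,27) 0 ''
  9: (27,17) 1 'b'
  10: (17,22) 2 'be'
  11: (22,25) 1 'b'
  12: (25,4) 0 ''
  13: (4,13) 3 'cac'
  14: (13,8) 2 'ca'
  15: (8,6) 1 'c'
  16: (6,15) 1 'c'
  17: (15,7) 0 ''
  18: (7,18) 0 ''
  19: (18,23) 1 'e'
  20: (23,0) 1 'e'
  21: (0,10) 0 ''
  22: (10,16) 1 'f'
  23: (16,24) 2 'fb'
  24: (24,12) 1 'f'
  25: (12,29) 0 ''
  26: (29,26) 1 'g'
  27: (26,21) 2 'gb'
  28: (21,1) 1 'g'
  29: (1,2) 0 ''

n(n+1)/2 = 30·31/2 = 465
Σ LCP = 0 + 1 + 2 + 2 + 1 + 2 + 1 + 2 + 0 + 1 + 2 + 1 + 0 + 3 + 2 + 1 + 1 + 0 + 0 + 1 + 1 + 0 + 1 + 2 + 1 + 0 + 1 + 2 + 1 + 0 = 32
distinct = 465 − 32 = 433

433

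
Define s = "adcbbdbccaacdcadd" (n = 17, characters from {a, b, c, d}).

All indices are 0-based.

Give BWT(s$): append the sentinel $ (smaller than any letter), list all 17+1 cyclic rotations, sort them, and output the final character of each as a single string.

rank  rotation            last
    0  $adcbbdbccaacdcadd  d
    1  aacdcadd$adcbbdbcc  c
    2  acdcadd$adcbbdbcca  a
    3  adcbbdbccaacdcadd$  $
    4  add$adcbbdbccaacdc  c
    5  bbdbccaacdcadd$adc  c
    6  bccaacdcadd$adcbbd  d
    7  bdbccaacdcadd$adcb  b
    8  caacdcadd$adcbbdbc  c
    9  cadd$adcbbdbccaacd  d
   10  cbbdbccaacdcadd$ad  d
   11  ccaacdcadd$adcbbdb  b
   12  cdcadd$adcbbdbccaa  a
   13  d$adcbbdbccaacdcad  d
   14  dbccaacdcadd$adcbb  b
   15  dcadd$adcbbdbccaac  c
   16  dcbbdbccaacdcadd$a  a
   17  dd$adcbbdbccaacdca  a

dca$ccdbcddbadbcaa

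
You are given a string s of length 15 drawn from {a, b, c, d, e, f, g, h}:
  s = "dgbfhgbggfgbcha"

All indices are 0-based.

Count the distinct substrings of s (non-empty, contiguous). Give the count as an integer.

sorted suffixes:
  #0 SA[0]=14  'a'
  #1 SA[1]=11  'bcha'
  #2 SA[2]=2  'bfhgbggfgbcha'
  #3 SA[3]=6  'bggfgbcha'
  #4 SA[4]=12  'cha'
  #5 SA[5]=0  'dgbfhgbggfgbcha'
  #6 SA[6]=9  'fgbcha'
  #7 SA[7]=3  'fhgbggfgbcha'
  #8 SA[8]=10  'gbcha'
  #9 SA[9]=1  'gbfhgbggfgbcha'
  #10 SA[10]=5  'gbggfgbcha'
  #11 SA[11]=8  'gfgbcha'
  #12 SA[12]=7  'ggfgbcha'
  #13 SA[13]=13  'ha'
  #14 SA[14]=4  'hgbggfgbcha'

SA = [14, 11, 2, 6, 12, 0, 9, 3, 10, 1, 5, 8, 7, 13, 4]
i: (SA[i-1],SA[i]) lcp shared
  1: (14,11) 0 ''
  2: (11,2) 1 'b'
  3: (2,6) 1 'b'
  4: (6,12) 0 ''
  5: (12,0) 0 ''
  6: (0,9) 0 ''
  7: (9,3) 1 'f'
  8: (3,10) 0 ''
  9: (10,1) 2 'gb'
  10: (1,5) 2 'gb'
  11: (5,8) 1 'g'
  12: (8,7) 1 'g'
  13: (7,13) 0 ''
  14: (13,4) 1 'h'

n(n+1)/2 = 15·16/2 = 120
Σ LCP = 0 + 0 + 1 + 1 + 0 + 0 + 0 + 1 + 0 + 2 + 2 + 1 + 1 + 0 + 1 = 10
distinct = 120 − 10 = 110

110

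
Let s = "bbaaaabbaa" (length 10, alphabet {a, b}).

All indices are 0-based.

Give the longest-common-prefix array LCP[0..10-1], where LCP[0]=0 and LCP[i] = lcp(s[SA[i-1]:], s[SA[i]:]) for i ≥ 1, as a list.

rank | idx | suffix
   0 |   9 | a
   1 |   8 | aa
   2 |   2 | aaaabbaa
   3 |   3 | aaabbaa
   4 |   4 | aabbaa
   5 |   5 | abbaa
   6 |   7 | baa
   7 |   1 | baaaabbaa
   8 |   6 | bbaa
   9 |   0 | bbaaaabbaa

SA = [9, 8, 2, 3, 4, 5, 7, 1, 6, 0]
[i] adj suffixes → lcp
  [1] 9/8 → 1 ('a')
  [2] 8/2 → 2 ('aa')
  [3] 2/3 → 3 ('aaa')
  [4] 3/4 → 2 ('aa')
  [5] 4/5 → 1 ('a')
  [6] 5/7 → 0 ('')
  [7] 7/1 → 3 ('baa')
  [8] 1/6 → 1 ('b')
  [9] 6/0 → 4 ('bbaa')

[0, 1, 2, 3, 2, 1, 0, 3, 1, 4]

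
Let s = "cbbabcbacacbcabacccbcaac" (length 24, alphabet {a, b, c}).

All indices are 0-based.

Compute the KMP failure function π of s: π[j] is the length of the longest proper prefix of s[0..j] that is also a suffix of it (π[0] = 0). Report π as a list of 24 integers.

π[0] = 0
j=1 s[j]='b': π[1]=0 (border '')
j=2 s[j]='b': π[2]=0 (border '')
j=3 s[j]='a': π[3]=0 (border '')
j=4 s[j]='b': π[4]=0 (border '')
j=5 s[j]='c': π[5]=1 (border 'c')
j=6 s[j]='b': π[6]=2 (border 'cb')
j=7 s[j]='a': k: 2→0; π[7]=0 (border '')
j=8 s[j]='c': π[8]=1 (border 'c')
j=9 s[j]='a': k: 1→0; π[9]=0 (border '')
j=10 s[j]='c': π[10]=1 (border 'c')
j=11 s[j]='b': π[11]=2 (border 'cb')
j=12 s[j]='c': k: 2→0; π[12]=1 (border 'c')
j=13 s[j]='a': k: 1→0; π[13]=0 (border '')
j=14 s[j]='b': π[14]=0 (border '')
j=15 s[j]='a': π[15]=0 (border '')
j=16 s[j]='c': π[16]=1 (border 'c')
j=17 s[j]='c': k: 1→0; π[17]=1 (border 'c')
j=18 s[j]='c': k: 1→0; π[18]=1 (border 'c')
j=19 s[j]='b': π[19]=2 (border 'cb')
j=20 s[j]='c': k: 2→0; π[20]=1 (border 'c')
j=21 s[j]='a': k: 1→0; π[21]=0 (border '')
j=22 s[j]='a': π[22]=0 (border '')
j=23 s[j]='c': π[23]=1 (border 'c')

[0, 0, 0, 0, 0, 1, 2, 0, 1, 0, 1, 2, 1, 0, 0, 0, 1, 1, 1, 2, 1, 0, 0, 1]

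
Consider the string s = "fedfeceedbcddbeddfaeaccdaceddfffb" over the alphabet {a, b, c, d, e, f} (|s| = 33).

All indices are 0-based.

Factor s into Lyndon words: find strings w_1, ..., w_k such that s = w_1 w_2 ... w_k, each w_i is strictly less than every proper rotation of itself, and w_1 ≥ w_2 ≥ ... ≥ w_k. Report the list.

["f", "e", "dfe", "ceed", "bcddbeddf", "ae", "accdaceddfffb"]

emit factor 1: 'f' (i=0, period=1)
emit factor 2: 'e' (i=1, period=1)
emit factor 3: 'dfe' (i=2, period=3)
emit factor 4: 'ceed' (i=5, period=4)
emit factor 5: 'bcddbeddf' (i=9, period=9)
emit factor 6: 'ae' (i=18, period=2)
emit factor 7: 'accdaceddfffb' (i=20, period=13)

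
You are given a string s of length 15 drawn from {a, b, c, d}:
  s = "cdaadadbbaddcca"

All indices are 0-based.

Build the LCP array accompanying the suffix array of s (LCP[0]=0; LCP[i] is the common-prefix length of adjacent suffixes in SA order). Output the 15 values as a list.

[0, 1, 1, 2, 2, 0, 1, 0, 1, 1, 0, 2, 1, 1, 1]

rank→(start, suffix):
  0 → (14, 'a')
  1 → (2, 'aadadbbaddcca')
  2 → (3, 'adadbbaddcca')
  3 → (5, 'adbbaddcca')
  4 → (9, 'addcca')
  5 → (8, 'baddcca')
  6 → (7, 'bbaddcca')
  7 → (13, 'ca')
  8 → (12, 'cca')
  9 → (0, 'cdaadadbbaddcca')
  10 → (1, 'daadadbbaddcca')
  11 → (4, 'dadbbaddcca')
  12 → (6, 'dbbaddcca')
  13 → (11, 'dcca')
  14 → (10, 'ddcca')

SA = [14, 2, 3, 5, 9, 8, 7, 13, 12, 0, 1, 4, 6, 11, 10]
rank  pair      lcp
   1  s[14:],s[2:]  1  'a'
   2  s[2:],s[3:]  1  'a'
   3  s[3:],s[5:]  2  'ad'
   4  s[5:],s[9:]  2  'ad'
   5  s[9:],s[8:]  0  ''
   6  s[8:],s[7:]  1  'b'
   7  s[7:],s[13:]  0  ''
   8  s[13:],s[12:]  1  'c'
   9  s[12:],s[0:]  1  'c'
  10  s[0:],s[1:]  0  ''
  11  s[1:],s[4:]  2  'da'
  12  s[4:],s[6:]  1  'd'
  13  s[6:],s[11:]  1  'd'
  14  s[11:],s[10:]  1  'd'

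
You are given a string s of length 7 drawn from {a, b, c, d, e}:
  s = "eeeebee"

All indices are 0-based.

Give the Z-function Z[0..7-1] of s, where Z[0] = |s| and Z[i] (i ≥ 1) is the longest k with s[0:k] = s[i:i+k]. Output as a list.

[7, 3, 2, 1, 0, 2, 1]

Z[0]=7
i=1: i≥r, start 0; Z[1]=3 scan→box=[1,4)
i=2: min(r-i=2, Z[1]=3)=2; Z[2]=2
i=3: min(r-i=1, Z[2]=2)=1; Z[3]=1
i=4: i≥r, start 0; Z[4]=0
i=5: i≥r, start 0; Z[5]=2 scan→box=[5,7)
i=6: min(r-i=1, Z[1]=3)=1; Z[6]=1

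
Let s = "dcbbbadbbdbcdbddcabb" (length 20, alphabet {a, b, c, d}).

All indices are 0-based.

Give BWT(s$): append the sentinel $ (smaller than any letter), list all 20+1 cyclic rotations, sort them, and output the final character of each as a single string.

bcbbbabcddbdddbabcd$b

rank  rotation               last
    0  $dcbbbadbbdbcdbddcabb  b
    1  abb$dcbbbadbbdbcdbddc  c
    2  adbbdbcdbddcabb$dcbbb  b
    3  b$dcbbbadbbdbcdbddcab  b
    4  badbbdbcdbddcabb$dcbb  b
    5  bb$dcbbbadbbdbcdbddca  a
    6  bbadbbdbcdbddcabb$dcb  b
    7  bbbadbbdbcdbddcabb$dc  c
    8  bbdbcdbddcabb$dcbbbad  d
    9  bcdbddcabb$dcbbbadbbd  d
   10  bdbcdbddcabb$dcbbbadb  b
   11  bddcabb$dcbbbadbbdbcd  d
   12  cabb$dcbbbadbbdbcdbdd  d
   13  cbbbadbbdbcdbddcabb$d  d
   14  cdbddcabb$dcbbbadbbdb  b
   15  dbbdbcdbddcabb$dcbbba  a
   16  dbcdbddcabb$dcbbbadbb  b
   17  dbddcabb$dcbbbadbbdbc  c
   18  dcabb$dcbbbadbbdbcdbd  d
   19  dcbbbadbbdbcdbddcabb$  $
   20  ddcabb$dcbbbadbbdbcdb  b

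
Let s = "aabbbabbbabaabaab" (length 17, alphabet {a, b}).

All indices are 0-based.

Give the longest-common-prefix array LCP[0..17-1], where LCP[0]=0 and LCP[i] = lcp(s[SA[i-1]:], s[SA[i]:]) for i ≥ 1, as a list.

[0, 3, 3, 1, 2, 5, 2, 6, 0, 1, 4, 2, 3, 1, 4, 2, 5]

rank→(start, suffix):
  0 → (14, 'aab')
  1 → (11, 'aabaab')
  2 → (0, 'aabbbabbbabaabaab')
  3 → (15, 'ab')
  4 → (12, 'abaab')
  5 → (9, 'abaabaab')
  6 → (5, 'abbbabaabaab')
  7 → (1, 'abbbabbbabaabaab')
  8 → (16, 'b')
  9 → (13, 'baab')
  10 → (10, 'baabaab')
  11 → (8, 'babaabaab')
  12 → (4, 'babbbabaabaab')
  13 → (7, 'bbabaabaab')
  14 → (3, 'bbabbbabaabaab')
  15 → (6, 'bbbabaabaab')
  16 → (2, 'bbbabbbabaabaab')

SA = [14, 11, 0, 15, 12, 9, 5, 1, 16, 13, 10, 8, 4, 7, 3, 6, 2]
i: (SA[i-1],SA[i]) lcp shared
  1: (14,11) 3 'aab'
  2: (11,0) 3 'aab'
  3: (0,15) 1 'a'
  4: (15,12) 2 'ab'
  5: (12,9) 5 'abaab'
  6: (9,5) 2 'ab'
  7: (5,1) 6 'abbbab'
  8: (1,16) 0 ''
  9: (16,13) 1 'b'
  10: (13,10) 4 'baab'
  11: (10,8) 2 'ba'
  12: (8,4) 3 'bab'
  13: (4,7) 1 'b'
  14: (7,3) 4 'bbab'
  15: (3,6) 2 'bb'
  16: (6,2) 5 'bbbab'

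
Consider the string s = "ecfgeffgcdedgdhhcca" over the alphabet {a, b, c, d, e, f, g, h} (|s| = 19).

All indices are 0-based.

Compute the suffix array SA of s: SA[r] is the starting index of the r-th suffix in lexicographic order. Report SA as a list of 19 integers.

[18, 17, 16, 8, 1, 9, 11, 13, 0, 10, 4, 5, 6, 2, 7, 12, 3, 15, 14]

sorted suffixes:
  #0 SA[0]=18  'a'
  #1 SA[1]=17  'ca'
  #2 SA[2]=16  'cca'
  #3 SA[3]=8  'cdedgdhhcca'
  #4 SA[4]=1  'cfgeffgcdedgdhhcca'
  #5 SA[5]=9  'dedgdhhcca'
  #6 SA[6]=11  'dgdhhcca'
  #7 SA[7]=13  'dhhcca'
  #8 SA[8]=0  'ecfgeffgcdedgdhhcca'
  #9 SA[9]=10  'edgdhhcca'
  #10 SA[10]=4  'effgcdedgdhhcca'
  #11 SA[11]=5  'ffgcdedgdhhcca'
  #12 SA[12]=6  'fgcdedgdhhcca'
  #13 SA[13]=2  'fgeffgcdedgdhhcca'
  #14 SA[14]=7  'gcdedgdhhcca'
  #15 SA[15]=12  'gdhhcca'
  #16 SA[16]=3  'geffgcdedgdhhcca'
  #17 SA[17]=15  'hcca'
  #18 SA[18]=14  'hhcca'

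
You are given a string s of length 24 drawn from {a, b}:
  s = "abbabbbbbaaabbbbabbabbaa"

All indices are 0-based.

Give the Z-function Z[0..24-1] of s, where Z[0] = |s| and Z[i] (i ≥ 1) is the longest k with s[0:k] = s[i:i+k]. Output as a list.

[24, 0, 0, 3, 0, 0, 0, 0, 0, 1, 1, 3, 0, 0, 0, 0, 6, 0, 0, 4, 0, 0, 1, 1]

Z[0]=24
i=1: i≥r, start 0; Z[1]=0
i=2: i≥r, start 0; Z[2]=0
i=3: i≥r, start 0; Z[3]=3 extend→box=[3,6)
i=4: min(r-i=2, Z[1]=0)=0; Z[4]=0
i=5: min(r-i=1, Z[2]=0)=0; Z[5]=0
i=6: i≥r, start 0; Z[6]=0
i=7: i≥r, start 0; Z[7]=0
i=8: i≥r, start 0; Z[8]=0
i=9: i≥r, start 0; Z[9]=1 extend→box=[9,10)
i=10: i≥r, start 0; Z[10]=1 extend→box=[10,11)
i=11: i≥r, start 0; Z[11]=3 extend→box=[11,14)
i=12: min(r-i=2, Z[1]=0)=0; Z[12]=0
i=13: min(r-i=1, Z[2]=0)=0; Z[13]=0
i=14: i≥r, start 0; Z[14]=0
i=15: i≥r, start 0; Z[15]=0
i=16: i≥r, start 0; Z[16]=6 extend→box=[16,22)
i=17: min(r-i=5, Z[1]=0)=0; Z[17]=0
i=18: min(r-i=4, Z[2]=0)=0; Z[18]=0
i=19: min(r-i=3, Z[3]=3)=3; Z[19]=4 extend→box=[19,23)
i=20: min(r-i=3, Z[1]=0)=0; Z[20]=0
i=21: min(r-i=2, Z[2]=0)=0; Z[21]=0
i=22: min(r-i=1, Z[3]=3)=1; Z[22]=1
i=23: i≥r, start 0; Z[23]=1 extend→box=[23,24)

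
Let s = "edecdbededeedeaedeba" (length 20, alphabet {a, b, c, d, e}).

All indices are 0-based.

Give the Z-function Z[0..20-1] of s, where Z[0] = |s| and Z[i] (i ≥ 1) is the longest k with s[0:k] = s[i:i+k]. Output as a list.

Z[0]=20
i=1: outside box; Z[1]=0
i=2: outside box; Z[2]=1 grow→box=[2,3)
i=3: outside box; Z[3]=0
i=4: outside box; Z[4]=0
i=5: outside box; Z[5]=0
i=6: outside box; Z[6]=3 grow→box=[6,9)
i=7: min(r-i=2, Z[1]=0)=0; Z[7]=0
i=8: min(r-i=1, Z[2]=1)=1; Z[8]=3 grow→box=[8,11)
i=9: min(r-i=2, Z[1]=0)=0; Z[9]=0
i=10: min(r-i=1, Z[2]=1)=1; Z[10]=1
i=11: outside box; Z[11]=3 grow→box=[11,14)
i=12: min(r-i=2, Z[1]=0)=0; Z[12]=0
i=13: min(r-i=1, Z[2]=1)=1; Z[13]=1
i=14: outside box; Z[14]=0
i=15: outside box; Z[15]=3 grow→box=[15,18)
i=16: min(r-i=2, Z[1]=0)=0; Z[16]=0
i=17: min(r-i=1, Z[2]=1)=1; Z[17]=1
i=18: outside box; Z[18]=0
i=19: outside box; Z[19]=0

[20, 0, 1, 0, 0, 0, 3, 0, 3, 0, 1, 3, 0, 1, 0, 3, 0, 1, 0, 0]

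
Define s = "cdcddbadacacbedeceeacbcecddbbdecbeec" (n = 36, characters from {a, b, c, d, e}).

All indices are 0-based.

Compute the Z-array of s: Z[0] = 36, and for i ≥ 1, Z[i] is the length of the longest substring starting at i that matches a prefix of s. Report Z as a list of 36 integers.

[36, 0, 2, 0, 0, 0, 0, 0, 0, 1, 0, 1, 0, 0, 0, 0, 1, 0, 0, 0, 1, 0, 1, 0, 2, 0, 0, 0, 0, 0, 0, 1, 0, 0, 0, 1]

Z[0]=36
i=1: fresh scan; Z[1]=0
i=2: fresh scan; Z[2]=2 extend→box=[2,4)
i=3: min(r-i=1, Z[1]=0)=0; Z[3]=0
i=4: fresh scan; Z[4]=0
i=5: fresh scan; Z[5]=0
i=6: fresh scan; Z[6]=0
i=7: fresh scan; Z[7]=0
i=8: fresh scan; Z[8]=0
i=9: fresh scan; Z[9]=1 extend→box=[9,10)
i=10: fresh scan; Z[10]=0
i=11: fresh scan; Z[11]=1 extend→box=[11,12)
i=12: fresh scan; Z[12]=0
i=13: fresh scan; Z[13]=0
i=14: fresh scan; Z[14]=0
i=15: fresh scan; Z[15]=0
i=16: fresh scan; Z[16]=1 extend→box=[16,17)
i=17: fresh scan; Z[17]=0
i=18: fresh scan; Z[18]=0
i=19: fresh scan; Z[19]=0
i=20: fresh scan; Z[20]=1 extend→box=[20,21)
i=21: fresh scan; Z[21]=0
i=22: fresh scan; Z[22]=1 extend→box=[22,23)
i=23: fresh scan; Z[23]=0
i=24: fresh scan; Z[24]=2 extend→box=[24,26)
i=25: min(r-i=1, Z[1]=0)=0; Z[25]=0
i=26: fresh scan; Z[26]=0
i=27: fresh scan; Z[27]=0
i=28: fresh scan; Z[28]=0
i=29: fresh scan; Z[29]=0
i=30: fresh scan; Z[30]=0
i=31: fresh scan; Z[31]=1 extend→box=[31,32)
i=32: fresh scan; Z[32]=0
i=33: fresh scan; Z[33]=0
i=34: fresh scan; Z[34]=0
i=35: fresh scan; Z[35]=1 extend→box=[35,36)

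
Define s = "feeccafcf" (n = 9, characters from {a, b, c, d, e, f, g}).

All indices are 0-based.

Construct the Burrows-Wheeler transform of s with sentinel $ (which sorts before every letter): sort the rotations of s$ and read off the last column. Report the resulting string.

fccefefca$

rank  rotation    last
    0  $feeccafcf  f
    1  afcf$feecc  c
    2  cafcf$feec  c
    3  ccafcf$fee  e
    4  cf$feeccaf  f
    5  eccafcf$fe  e
    6  eeccafcf$f  f
    7  f$feeccafc  c
    8  fcf$feecca  a
    9  feeccafcf$  $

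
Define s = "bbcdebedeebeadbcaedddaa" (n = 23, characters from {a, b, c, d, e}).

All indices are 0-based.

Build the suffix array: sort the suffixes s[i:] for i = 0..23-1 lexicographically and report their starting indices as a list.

[22, 21, 12, 16, 0, 14, 1, 10, 5, 15, 2, 20, 13, 19, 18, 3, 7, 11, 9, 4, 17, 6, 8]

sorted suffixes:
  #0 SA[0]=22  'a'
  #1 SA[1]=21  'aa'
  #2 SA[2]=12  'adbcaedddaa'
  #3 SA[3]=16  'aedddaa'
  #4 SA[4]=0  'bbcdebedeebeadbcaedddaa'
  #5 SA[5]=14  'bcaedddaa'
  #6 SA[6]=1  'bcdebedeebeadbcaedddaa'
  #7 SA[7]=10  'beadbcaedddaa'
  #8 SA[8]=5  'bedeebeadbcaedddaa'
  #9 SA[9]=15  'caedddaa'
  #10 SA[10]=2  'cdebedeebeadbcaedddaa'
  #11 SA[11]=20  'daa'
  #12 SA[12]=13  'dbcaedddaa'
  #13 SA[13]=19  'ddaa'
  #14 SA[14]=18  'dddaa'
  #15 SA[15]=3  'debedeebeadbcaedddaa'
  #16 SA[16]=7  'deebeadbcaedddaa'
  #17 SA[17]=11  'eadbcaedddaa'
  #18 SA[18]=9  'ebeadbcaedddaa'
  #19 SA[19]=4  'ebedeebeadbcaedddaa'
  #20 SA[20]=17  'edddaa'
  #21 SA[21]=6  'edeebeadbcaedddaa'
  #22 SA[22]=8  'eebeadbcaedddaa'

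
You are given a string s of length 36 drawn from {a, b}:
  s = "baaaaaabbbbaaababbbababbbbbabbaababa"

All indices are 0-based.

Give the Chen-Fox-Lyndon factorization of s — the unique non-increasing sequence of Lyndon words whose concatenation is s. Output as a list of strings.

["b", "aaaaaabbbbaaababbbababbbbbabbaabab", "a"]

emit factor 1: 'b' (i=0, period=1)
emit factor 2: 'aaaaaabbbbaaababbbababbbbbabbaabab' (i=1, period=34)
emit factor 3: 'a' (i=35, period=1)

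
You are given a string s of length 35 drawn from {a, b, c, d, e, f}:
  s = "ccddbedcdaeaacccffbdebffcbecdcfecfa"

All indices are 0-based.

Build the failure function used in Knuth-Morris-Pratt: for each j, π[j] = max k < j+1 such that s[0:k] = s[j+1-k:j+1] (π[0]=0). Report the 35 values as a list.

π[0] = 0
j=1 s[j]='c': π[1]=1 (border 'c')
j=2 s[j]='d': k: 1→0; π[2]=0 (border '')
j=3 s[j]='d': π[3]=0 (border '')
j=4 s[j]='b': π[4]=0 (border '')
j=5 s[j]='e': π[5]=0 (border '')
j=6 s[j]='d': π[6]=0 (border '')
j=7 s[j]='c': π[7]=1 (border 'c')
j=8 s[j]='d': k: 1→0; π[8]=0 (border '')
j=9 s[j]='a': π[9]=0 (border '')
j=10 s[j]='e': π[10]=0 (border '')
j=11 s[j]='a': π[11]=0 (border '')
j=12 s[j]='a': π[12]=0 (border '')
j=13 s[j]='c': π[13]=1 (border 'c')
j=14 s[j]='c': π[14]=2 (border 'cc')
j=15 s[j]='c': k: 2→1; π[15]=2 (border 'cc')
j=16 s[j]='f': k: 2→1→0; π[16]=0 (border '')
j=17 s[j]='f': π[17]=0 (border '')
j=18 s[j]='b': π[18]=0 (border '')
j=19 s[j]='d': π[19]=0 (border '')
j=20 s[j]='e': π[20]=0 (border '')
j=21 s[j]='b': π[21]=0 (border '')
j=22 s[j]='f': π[22]=0 (border '')
j=23 s[j]='f': π[23]=0 (border '')
j=24 s[j]='c': π[24]=1 (border 'c')
j=25 s[j]='b': k: 1→0; π[25]=0 (border '')
j=26 s[j]='e': π[26]=0 (border '')
j=27 s[j]='c': π[27]=1 (border 'c')
j=28 s[j]='d': k: 1→0; π[28]=0 (border '')
j=29 s[j]='c': π[29]=1 (border 'c')
j=30 s[j]='f': k: 1→0; π[30]=0 (border '')
j=31 s[j]='e': π[31]=0 (border '')
j=32 s[j]='c': π[32]=1 (border 'c')
j=33 s[j]='f': k: 1→0; π[33]=0 (border '')
j=34 s[j]='a': π[34]=0 (border '')

[0, 1, 0, 0, 0, 0, 0, 1, 0, 0, 0, 0, 0, 1, 2, 2, 0, 0, 0, 0, 0, 0, 0, 0, 1, 0, 0, 1, 0, 1, 0, 0, 1, 0, 0]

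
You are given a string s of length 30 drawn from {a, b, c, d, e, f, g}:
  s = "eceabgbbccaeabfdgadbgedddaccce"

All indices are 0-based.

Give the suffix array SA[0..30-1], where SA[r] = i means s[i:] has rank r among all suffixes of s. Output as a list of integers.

[12, 3, 25, 17, 10, 6, 7, 13, 4, 19, 9, 8, 26, 27, 28, 1, 24, 18, 23, 22, 15, 29, 11, 2, 0, 21, 14, 16, 5, 20]

rank | idx | suffix
   0 |  12 | abfdgadbgedddaccce
   1 |   3 | abgbbccaeabfdgadbgedddaccce
   2 |  25 | accce
   3 |  17 | adbgedddaccce
   4 |  10 | aeabfdgadbgedddaccce
   5 |   6 | bbccaeabfdgadbgedddaccce
   6 |   7 | bccaeabfdgadbgedddaccce
   7 |  13 | bfdgadbgedddaccce
   8 |   4 | bgbbccaeabfdgadbgedddaccce
   9 |  19 | bgedddaccce
  10 |   9 | caeabfdgadbgedddaccce
  11 |   8 | ccaeabfdgadbgedddaccce
  12 |  26 | ccce
  13 |  27 | cce
  14 |  28 | ce
  15 |   1 | ceabgbbccaeabfdgadbgedddaccce
  16 |  24 | daccce
  17 |  18 | dbgedddaccce
  18 |  23 | ddaccce
  19 |  22 | dddaccce
  20 |  15 | dgadbgedddaccce
  21 |  29 | e
  22 |  11 | eabfdgadbgedddaccce
  23 |   2 | eabgbbccaeabfdgadbgedddaccce
  24 |   0 | eceabgbbccaeabfdgadbgedddaccce
  25 |  21 | edddaccce
  26 |  14 | fdgadbgedddaccce
  27 |  16 | gadbgedddaccce
  28 |   5 | gbbccaeabfdgadbgedddaccce
  29 |  20 | gedddaccce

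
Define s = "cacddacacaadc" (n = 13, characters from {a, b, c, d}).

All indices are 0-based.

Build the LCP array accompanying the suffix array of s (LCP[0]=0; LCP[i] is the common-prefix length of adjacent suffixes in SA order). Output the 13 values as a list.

[0, 1, 3, 2, 1, 0, 1, 2, 3, 1, 0, 1, 1]

rank | idx | suffix
   0 |   9 | aadc
   1 |   7 | acaadc
   2 |   5 | acacaadc
   3 |   1 | acddacacaadc
   4 |  10 | adc
   5 |  12 | c
   6 |   8 | caadc
   7 |   6 | cacaadc
   8 |   0 | cacddacacaadc
   9 |   2 | cddacacaadc
  10 |   4 | dacacaadc
  11 |  11 | dc
  12 |   3 | ddacacaadc

SA = [9, 7, 5, 1, 10, 12, 8, 6, 0, 2, 4, 11, 3]
rank  pair      lcp
   1  s[9:],s[7:]  1  'a'
   2  s[7:],s[5:]  3  'aca'
   3  s[5:],s[1:]  2  'ac'
   4  s[1:],s[10:]  1  'a'
   5  s[10:],s[12:]  0  ''
   6  s[12:],s[8:]  1  'c'
   7  s[8:],s[6:]  2  'ca'
   8  s[6:],s[0:]  3  'cac'
   9  s[0:],s[2:]  1  'c'
  10  s[2:],s[4:]  0  ''
  11  s[4:],s[11:]  1  'd'
  12  s[11:],s[3:]  1  'd'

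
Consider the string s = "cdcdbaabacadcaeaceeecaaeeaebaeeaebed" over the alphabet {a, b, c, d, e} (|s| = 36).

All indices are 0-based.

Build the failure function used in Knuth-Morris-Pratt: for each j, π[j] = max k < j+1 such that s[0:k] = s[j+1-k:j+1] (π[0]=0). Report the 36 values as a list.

[0, 0, 1, 2, 0, 0, 0, 0, 0, 1, 0, 0, 1, 0, 0, 0, 1, 0, 0, 0, 1, 0, 0, 0, 0, 0, 0, 0, 0, 0, 0, 0, 0, 0, 0, 0]

π[0] = 0
j=1 s[j]='d': π[1]=0 (border '')
j=2 s[j]='c': π[2]=1 (border 'c')
j=3 s[j]='d': π[3]=2 (border 'cd')
j=4 s[j]='b': k: 2→0; π[4]=0 (border '')
j=5 s[j]='a': π[5]=0 (border '')
j=6 s[j]='a': π[6]=0 (border '')
j=7 s[j]='b': π[7]=0 (border '')
j=8 s[j]='a': π[8]=0 (border '')
j=9 s[j]='c': π[9]=1 (border 'c')
j=10 s[j]='a': k: 1→0; π[10]=0 (border '')
j=11 s[j]='d': π[11]=0 (border '')
j=12 s[j]='c': π[12]=1 (border 'c')
j=13 s[j]='a': k: 1→0; π[13]=0 (border '')
j=14 s[j]='e': π[14]=0 (border '')
j=15 s[j]='a': π[15]=0 (border '')
j=16 s[j]='c': π[16]=1 (border 'c')
j=17 s[j]='e': k: 1→0; π[17]=0 (border '')
j=18 s[j]='e': π[18]=0 (border '')
j=19 s[j]='e': π[19]=0 (border '')
j=20 s[j]='c': π[20]=1 (border 'c')
j=21 s[j]='a': k: 1→0; π[21]=0 (border '')
j=22 s[j]='a': π[22]=0 (border '')
j=23 s[j]='e': π[23]=0 (border '')
j=24 s[j]='e': π[24]=0 (border '')
j=25 s[j]='a': π[25]=0 (border '')
j=26 s[j]='e': π[26]=0 (border '')
j=27 s[j]='b': π[27]=0 (border '')
j=28 s[j]='a': π[28]=0 (border '')
j=29 s[j]='e': π[29]=0 (border '')
j=30 s[j]='e': π[30]=0 (border '')
j=31 s[j]='a': π[31]=0 (border '')
j=32 s[j]='e': π[32]=0 (border '')
j=33 s[j]='b': π[33]=0 (border '')
j=34 s[j]='e': π[34]=0 (border '')
j=35 s[j]='d': π[35]=0 (border '')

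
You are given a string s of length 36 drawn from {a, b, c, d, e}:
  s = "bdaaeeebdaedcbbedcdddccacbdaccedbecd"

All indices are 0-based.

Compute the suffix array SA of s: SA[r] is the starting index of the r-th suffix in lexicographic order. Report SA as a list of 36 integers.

[2, 23, 27, 9, 3, 13, 0, 25, 7, 32, 14, 22, 12, 24, 21, 28, 34, 17, 29, 35, 1, 26, 8, 31, 11, 20, 16, 19, 18, 6, 33, 30, 10, 15, 5, 4]

rank | idx | suffix
   0 |   2 | aaeeebdaedcbbedcdddccacbdaccedbecd
   1 |  23 | acbdaccedbecd
   2 |  27 | accedbecd
   3 |   9 | aedcbbedcdddccacbdaccedbecd
   4 |   3 | aeeebdaedcbbedcdddccacbdaccedbecd
   5 |  13 | bbedcdddccacbdaccedbecd
   6 |   0 | bdaaeeebdaedcbbedcdddccacbdaccedbecd
   7 |  25 | bdaccedbecd
   8 |   7 | bdaedcbbedcdddccacbdaccedbecd
   9 |  32 | becd
  10 |  14 | bedcdddccacbdaccedbecd
  11 |  22 | cacbdaccedbecd
  12 |  12 | cbbedcdddccacbdaccedbecd
  13 |  24 | cbdaccedbecd
  14 |  21 | ccacbdaccedbecd
  15 |  28 | ccedbecd
  16 |  34 | cd
  17 |  17 | cdddccacbdaccedbecd
  18 |  29 | cedbecd
  19 |  35 | d
  20 |   1 | daaeeebdaedcbbedcdddccacbdaccedbecd
  21 |  26 | daccedbecd
  22 |   8 | daedcbbedcdddccacbdaccedbecd
  23 |  31 | dbecd
  24 |  11 | dcbbedcdddccacbdaccedbecd
  25 |  20 | dccacbdaccedbecd
  26 |  16 | dcdddccacbdaccedbecd
  27 |  19 | ddccacbdaccedbecd
  28 |  18 | dddccacbdaccedbecd
  29 |   6 | ebdaedcbbedcdddccacbdaccedbecd
  30 |  33 | ecd
  31 |  30 | edbecd
  32 |  10 | edcbbedcdddccacbdaccedbecd
  33 |  15 | edcdddccacbdaccedbecd
  34 |   5 | eebdaedcbbedcdddccacbdaccedbecd
  35 |   4 | eeebdaedcbbedcdddccacbdaccedbecd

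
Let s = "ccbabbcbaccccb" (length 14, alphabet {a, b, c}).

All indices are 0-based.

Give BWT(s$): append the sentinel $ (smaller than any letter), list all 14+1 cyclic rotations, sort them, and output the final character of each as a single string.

rank  rotation         last
    0  $ccbabbcbaccccb  b
    1  abbcbaccccb$ccb  b
    2  accccb$ccbabbcb  b
    3  b$ccbabbcbacccc  c
    4  babbcbaccccb$cc  c
    5  baccccb$ccbabbc  c
    6  bbcbaccccb$ccba  a
    7  bcbaccccb$ccbab  b
    8  cb$ccbabbcbaccc  c
    9  cbabbcbaccccb$c  c
   10  cbaccccb$ccbabb  b
   11  ccb$ccbabbcbacc  c
   12  ccbabbcbaccccb$  $
   13  cccb$ccbabbcbac  c
   14  ccccb$ccbabbcba  a

bbbcccabccbc$ca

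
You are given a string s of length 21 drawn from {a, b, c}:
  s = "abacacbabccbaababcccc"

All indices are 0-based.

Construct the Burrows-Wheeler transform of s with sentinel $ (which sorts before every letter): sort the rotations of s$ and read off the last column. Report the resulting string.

rank  rotation                last
    0  $abacacbabccbaababcccc  c
    1  aababcccc$abacacbabccb  b
    2  ababcccc$abacacbabccba  a
    3  abacacbabccbaababcccc$  $
    4  abccbaababcccc$abacacb  b
    5  abcccc$abacacbabccbaab  b
    6  acacbabccbaababcccc$ab  b
    7  acbabccbaababcccc$abac  c
    8  baababcccc$abacacbabcc  c
    9  babccbaababcccc$abacac  c
   10  babcccc$abacacbabccbaa  a
   11  bacacbabccbaababcccc$a  a
   12  bccbaababcccc$abacacba  a
   13  bcccc$abacacbabccbaaba  a
   14  c$abacacbabccbaababccc  c
   15  cacbabccbaababcccc$aba  a
   16  cbaababcccc$abacacbabc  c
   17  cbabccbaababcccc$abaca  a
   18  cc$abacacbabccbaababcc  c
   19  ccbaababcccc$abacacbab  b
   20  ccc$abacacbabccbaababc  c
   21  cccc$abacacbabccbaabab  b

cba$bbbcccaaaacacacbcb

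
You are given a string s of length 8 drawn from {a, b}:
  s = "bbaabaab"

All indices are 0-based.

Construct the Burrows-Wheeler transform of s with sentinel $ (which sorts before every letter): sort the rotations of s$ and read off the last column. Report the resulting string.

bbbaaaab$

rank  rotation   last
    0  $bbaabaab  b
    1  aab$bbaab  b
    2  aabaab$bb  b
    3  ab$bbaaba  a
    4  abaab$bba  a
    5  b$bbaabaa  a
    6  baab$bbaa  a
    7  baabaab$b  b
    8  bbaabaab$  $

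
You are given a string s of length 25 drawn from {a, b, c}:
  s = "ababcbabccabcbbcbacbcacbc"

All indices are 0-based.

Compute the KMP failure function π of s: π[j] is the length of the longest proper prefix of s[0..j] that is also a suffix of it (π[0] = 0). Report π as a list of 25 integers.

[0, 0, 1, 2, 0, 0, 1, 2, 0, 0, 1, 2, 0, 0, 0, 0, 0, 1, 0, 0, 0, 1, 0, 0, 0]

π[0] = 0
j=1 s[j]='b': π[1]=0 (border '')
j=2 s[j]='a': π[2]=1 (border 'a')
j=3 s[j]='b': π[3]=2 (border 'ab')
j=4 s[j]='c': k: 2→0; π[4]=0 (border '')
j=5 s[j]='b': π[5]=0 (border '')
j=6 s[j]='a': π[6]=1 (border 'a')
j=7 s[j]='b': π[7]=2 (border 'ab')
j=8 s[j]='c': k: 2→0; π[8]=0 (border '')
j=9 s[j]='c': π[9]=0 (border '')
j=10 s[j]='a': π[10]=1 (border 'a')
j=11 s[j]='b': π[11]=2 (border 'ab')
j=12 s[j]='c': k: 2→0; π[12]=0 (border '')
j=13 s[j]='b': π[13]=0 (border '')
j=14 s[j]='b': π[14]=0 (border '')
j=15 s[j]='c': π[15]=0 (border '')
j=16 s[j]='b': π[16]=0 (border '')
j=17 s[j]='a': π[17]=1 (border 'a')
j=18 s[j]='c': k: 1→0; π[18]=0 (border '')
j=19 s[j]='b': π[19]=0 (border '')
j=20 s[j]='c': π[20]=0 (border '')
j=21 s[j]='a': π[21]=1 (border 'a')
j=22 s[j]='c': k: 1→0; π[22]=0 (border '')
j=23 s[j]='b': π[23]=0 (border '')
j=24 s[j]='c': π[24]=0 (border '')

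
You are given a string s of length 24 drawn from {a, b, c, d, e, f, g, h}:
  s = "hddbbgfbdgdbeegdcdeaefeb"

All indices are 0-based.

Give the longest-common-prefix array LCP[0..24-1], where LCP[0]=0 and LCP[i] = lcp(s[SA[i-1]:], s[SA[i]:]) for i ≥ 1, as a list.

rank→(start, suffix):
  0 → (19, 'aefeb')
  1 → (23, 'b')
  2 → (3, 'bbgfbdgdbeegdcdeaefeb')
  3 → (7, 'bdgdbeegdcdeaefeb')
  4 → (11, 'beegdcdeaefeb')
  5 → (4, 'bgfbdgdbeegdcdeaefeb')
  6 → (16, 'cdeaefeb')
  7 → (2, 'dbbgfbdgdbeegdcdeaefeb')
  8 → (10, 'dbeegdcdeaefeb')
  9 → (15, 'dcdeaefeb')
  10 → (1, 'ddbbgfbdgdbeegdcdeaefeb')
  11 → (17, 'deaefeb')
  12 → (8, 'dgdbeegdcdeaefeb')
  13 → (18, 'eaefeb')
  14 → (22, 'eb')
  15 → (12, 'eegdcdeaefeb')
  16 → (20, 'efeb')
  17 → (13, 'egdcdeaefeb')
  18 → (6, 'fbdgdbeegdcdeaefeb')
  19 → (21, 'feb')
  20 → (9, 'gdbeegdcdeaefeb')
  21 → (14, 'gdcdeaefeb')
  22 → (5, 'gfbdgdbeegdcdeaefeb')
  23 → (0, 'hddbbgfbdgdbeegdcdeaefeb')

SA = [19, 23, 3, 7, 11, 4, 16, 2, 10, 15, 1, 17, 8, 18, 22, 12, 20, 13, 6, 21, 9, 14, 5, 0]
i: (SA[i-1],SA[i]) lcp shared
  1: (19,23) 0 ''
  2: (23,3) 1 'b'
  3: (3,7) 1 'b'
  4: (7,11) 1 'b'
  5: (11,4) 1 'b'
  6: (4,16) 0 ''
  7: (16,2) 0 ''
  8: (2,10) 2 'db'
  9: (10,15) 1 'd'
  10: (15,1) 1 'd'
  11: (1,17) 1 'd'
  12: (17,8) 1 'd'
  13: (8,18) 0 ''
  14: (18,22) 1 'e'
  15: (22,12) 1 'e'
  16: (12,20) 1 'e'
  17: (20,13) 1 'e'
  18: (13,6) 0 ''
  19: (6,21) 1 'f'
  20: (21,9) 0 ''
  21: (9,14) 2 'gd'
  22: (14,5) 1 'g'
  23: (5,0) 0 ''

[0, 0, 1, 1, 1, 1, 0, 0, 2, 1, 1, 1, 1, 0, 1, 1, 1, 1, 0, 1, 0, 2, 1, 0]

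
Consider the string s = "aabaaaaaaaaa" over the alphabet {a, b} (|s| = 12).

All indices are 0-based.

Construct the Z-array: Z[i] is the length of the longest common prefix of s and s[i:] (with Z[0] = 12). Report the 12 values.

[12, 1, 0, 2, 2, 2, 2, 2, 2, 2, 2, 1]

Z[0]=12
i=1: outside box; Z[1]=1 extend→box=[1,2)
i=2: outside box; Z[2]=0
i=3: outside box; Z[3]=2 extend→box=[3,5)
i=4: min(r-i=1, Z[1]=1)=1; Z[4]=2 extend→box=[4,6)
i=5: min(r-i=1, Z[1]=1)=1; Z[5]=2 extend→box=[5,7)
i=6: min(r-i=1, Z[1]=1)=1; Z[6]=2 extend→box=[6,8)
i=7: min(r-i=1, Z[1]=1)=1; Z[7]=2 extend→box=[7,9)
i=8: min(r-i=1, Z[1]=1)=1; Z[8]=2 extend→box=[8,10)
i=9: min(r-i=1, Z[1]=1)=1; Z[9]=2 extend→box=[9,11)
i=10: min(r-i=1, Z[1]=1)=1; Z[10]=2 extend→box=[10,12)
i=11: min(r-i=1, Z[1]=1)=1; Z[11]=1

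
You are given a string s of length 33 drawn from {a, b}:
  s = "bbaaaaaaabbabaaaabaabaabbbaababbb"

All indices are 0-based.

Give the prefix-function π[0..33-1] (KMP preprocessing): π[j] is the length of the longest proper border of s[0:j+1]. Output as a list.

π[0] = 0
j=1 s[j]='b': π[1]=1 (border 'b')
j=2 s[j]='a': k: 1→0; π[2]=0 (border '')
j=3 s[j]='a': π[3]=0 (border '')
j=4 s[j]='a': π[4]=0 (border '')
j=5 s[j]='a': π[5]=0 (border '')
j=6 s[j]='a': π[6]=0 (border '')
j=7 s[j]='a': π[7]=0 (border '')
j=8 s[j]='a': π[8]=0 (border '')
j=9 s[j]='b': π[9]=1 (border 'b')
j=10 s[j]='b': π[10]=2 (border 'bb')
j=11 s[j]='a': π[11]=3 (border 'bba')
j=12 s[j]='b': k: 3→0; π[12]=1 (border 'b')
j=13 s[j]='a': k: 1→0; π[13]=0 (border '')
j=14 s[j]='a': π[14]=0 (border '')
j=15 s[j]='a': π[15]=0 (border '')
j=16 s[j]='a': π[16]=0 (border '')
j=17 s[j]='b': π[17]=1 (border 'b')
j=18 s[j]='a': k: 1→0; π[18]=0 (border '')
j=19 s[j]='a': π[19]=0 (border '')
j=20 s[j]='b': π[20]=1 (border 'b')
j=21 s[j]='a': k: 1→0; π[21]=0 (border '')
j=22 s[j]='a': π[22]=0 (border '')
j=23 s[j]='b': π[23]=1 (border 'b')
j=24 s[j]='b': π[24]=2 (border 'bb')
j=25 s[j]='b': k: 2→1; π[25]=2 (border 'bb')
j=26 s[j]='a': π[26]=3 (border 'bba')
j=27 s[j]='a': π[27]=4 (border 'bbaa')
j=28 s[j]='b': k: 4→0; π[28]=1 (border 'b')
j=29 s[j]='a': k: 1→0; π[29]=0 (border '')
j=30 s[j]='b': π[30]=1 (border 'b')
j=31 s[j]='b': π[31]=2 (border 'bb')
j=32 s[j]='b': k: 2→1; π[32]=2 (border 'bb')

[0, 1, 0, 0, 0, 0, 0, 0, 0, 1, 2, 3, 1, 0, 0, 0, 0, 1, 0, 0, 1, 0, 0, 1, 2, 2, 3, 4, 1, 0, 1, 2, 2]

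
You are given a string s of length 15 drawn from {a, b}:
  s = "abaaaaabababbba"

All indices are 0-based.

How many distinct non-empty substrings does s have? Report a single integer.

rank | idx | suffix
   0 |  14 | a
   1 |   2 | aaaaabababbba
   2 |   3 | aaaabababbba
   3 |   4 | aaabababbba
   4 |   5 | aabababbba
   5 |   0 | abaaaaabababbba
   6 |   6 | abababbba
   7 |   8 | ababbba
   8 |  10 | abbba
   9 |  13 | ba
  10 |   1 | baaaaabababbba
  11 |   7 | bababbba
  12 |   9 | babbba
  13 |  12 | bba
  14 |  11 | bbba

SA = [14, 2, 3, 4, 5, 0, 6, 8, 10, 13, 1, 7, 9, 12, 11]
[i] adj suffixes → lcp
  [1] 14/2 → 1 ('a')
  [2] 2/3 → 4 ('aaaa')
  [3] 3/4 → 3 ('aaa')
  [4] 4/5 → 2 ('aa')
  [5] 5/0 → 1 ('a')
  [6] 0/6 → 3 ('aba')
  [7] 6/8 → 4 ('abab')
  [8] 8/10 → 2 ('ab')
  [9] 10/13 → 0 ('')
  [10] 13/1 → 2 ('ba')
  [11] 1/7 → 2 ('ba')
  [12] 7/9 → 3 ('bab')
  [13] 9/12 → 1 ('b')
  [14] 12/11 → 2 ('bb')

n(n+1)/2 = 15·16/2 = 120
Σ LCP = 0 + 1 + 4 + 3 + 2 + 1 + 3 + 4 + 2 + 0 + 2 + 2 + 3 + 1 + 2 = 30
distinct = 120 − 30 = 90

90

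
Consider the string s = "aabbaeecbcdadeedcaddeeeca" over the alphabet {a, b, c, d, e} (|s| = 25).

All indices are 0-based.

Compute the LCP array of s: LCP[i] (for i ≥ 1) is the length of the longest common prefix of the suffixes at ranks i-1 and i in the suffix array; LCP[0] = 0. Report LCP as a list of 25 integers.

[0, 1, 1, 1, 2, 1, 0, 1, 1, 0, 2, 1, 1, 0, 1, 1, 1, 3, 0, 2, 1, 1, 3, 2, 2]

sorted suffixes:
  #0 SA[0]=24  'a'
  #1 SA[1]=0  'aabbaeecbcdadeedcaddeeeca'
  #2 SA[2]=1  'abbaeecbcdadeedcaddeeeca'
  #3 SA[3]=17  'addeeeca'
  #4 SA[4]=11  'adeedcaddeeeca'
  #5 SA[5]=4  'aeecbcdadeedcaddeeeca'
  #6 SA[6]=3  'baeecbcdadeedcaddeeeca'
  #7 SA[7]=2  'bbaeecbcdadeedcaddeeeca'
  #8 SA[8]=8  'bcdadeedcaddeeeca'
  #9 SA[9]=23  'ca'
  #10 SA[10]=16  'caddeeeca'
  #11 SA[11]=7  'cbcdadeedcaddeeeca'
  #12 SA[12]=9  'cdadeedcaddeeeca'
  #13 SA[13]=10  'dadeedcaddeeeca'
  #14 SA[14]=15  'dcaddeeeca'
  #15 SA[15]=18  'ddeeeca'
  #16 SA[16]=12  'deedcaddeeeca'
  #17 SA[17]=19  'deeeca'
  #18 SA[18]=22  'eca'
  #19 SA[19]=6  'ecbcdadeedcaddeeeca'
  #20 SA[20]=14  'edcaddeeeca'
  #21 SA[21]=21  'eeca'
  #22 SA[22]=5  'eecbcdadeedcaddeeeca'
  #23 SA[23]=13  'eedcaddeeeca'
  #24 SA[24]=20  'eeeca'

SA = [24, 0, 1, 17, 11, 4, 3, 2, 8, 23, 16, 7, 9, 10, 15, 18, 12, 19, 22, 6, 14, 21, 5, 13, 20]
i: (SA[i-1],SA[i]) lcp shared
  1: (24,0) 1 'a'
  2: (0,1) 1 'a'
  3: (1,17) 1 'a'
  4: (17,11) 2 'ad'
  5: (11,4) 1 'a'
  6: (4,3) 0 ''
  7: (3,2) 1 'b'
  8: (2,8) 1 'b'
  9: (8,23) 0 ''
  10: (23,16) 2 'ca'
  11: (16,7) 1 'c'
  12: (7,9) 1 'c'
  13: (9,10) 0 ''
  14: (10,15) 1 'd'
  15: (15,18) 1 'd'
  16: (18,12) 1 'd'
  17: (12,19) 3 'dee'
  18: (19,22) 0 ''
  19: (22,6) 2 'ec'
  20: (6,14) 1 'e'
  21: (14,21) 1 'e'
  22: (21,5) 3 'eec'
  23: (5,13) 2 'ee'
  24: (13,20) 2 'ee'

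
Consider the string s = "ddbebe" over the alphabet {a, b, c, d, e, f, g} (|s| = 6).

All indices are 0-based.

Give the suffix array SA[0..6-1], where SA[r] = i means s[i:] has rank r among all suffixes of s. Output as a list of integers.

sorted suffixes:
  #0 SA[0]=4  'be'
  #1 SA[1]=2  'bebe'
  #2 SA[2]=1  'dbebe'
  #3 SA[3]=0  'ddbebe'
  #4 SA[4]=5  'e'
  #5 SA[5]=3  'ebe'

[4, 2, 1, 0, 5, 3]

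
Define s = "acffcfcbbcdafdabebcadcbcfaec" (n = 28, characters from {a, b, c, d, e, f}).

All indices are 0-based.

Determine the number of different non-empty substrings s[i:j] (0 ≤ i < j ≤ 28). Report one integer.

377

sorted suffixes:
  #0 SA[0]=14  'abebcadcbcfaec'
  #1 SA[1]=0  'acffcfcbbcdafdabebcadcbcfaec'
  #2 SA[2]=19  'adcbcfaec'
  #3 SA[3]=25  'aec'
  #4 SA[4]=11  'afdabebcadcbcfaec'
  #5 SA[5]=7  'bbcdafdabebcadcbcfaec'
  #6 SA[6]=17  'bcadcbcfaec'
  #7 SA[7]=8  'bcdafdabebcadcbcfaec'
  #8 SA[8]=22  'bcfaec'
  #9 SA[9]=15  'bebcadcbcfaec'
  #10 SA[10]=27  'c'
  #11 SA[11]=18  'cadcbcfaec'
  #12 SA[12]=6  'cbbcdafdabebcadcbcfaec'
  #13 SA[13]=21  'cbcfaec'
  #14 SA[14]=9  'cdafdabebcadcbcfaec'
  #15 SA[15]=23  'cfaec'
  #16 SA[16]=4  'cfcbbcdafdabebcadcbcfaec'
  #17 SA[17]=1  'cffcfcbbcdafdabebcadcbcfaec'
  #18 SA[18]=13  'dabebcadcbcfaec'
  #19 SA[19]=10  'dafdabebcadcbcfaec'
  #20 SA[20]=20  'dcbcfaec'
  #21 SA[21]=16  'ebcadcbcfaec'
  #22 SA[22]=26  'ec'
  #23 SA[23]=24  'faec'
  #24 SA[24]=5  'fcbbcdafdabebcadcbcfaec'
  #25 SA[25]=3  'fcfcbbcdafdabebcadcbcfaec'
  #26 SA[26]=12  'fdabebcadcbcfaec'
  #27 SA[27]=2  'ffcfcbbcdafdabebcadcbcfaec'

SA = [14, 0, 19, 25, 11, 7, 17, 8, 22, 15, 27, 18, 6, 21, 9, 23, 4, 1, 13, 10, 20, 16, 26, 24, 5, 3, 12, 2]
i: (SA[i-1],SA[i]) lcp shared
  1: (14,0) 1 'a'
  2: (0,19) 1 'a'
  3: (19,25) 1 'a'
  4: (25,11) 1 'a'
  5: (11,7) 0 ''
  6: (7,17) 1 'b'
  7: (17,8) 2 'bc'
  8: (8,22) 2 'bc'
  9: (22,15) 1 'b'
  10: (15,27) 0 ''
  11: (27,18) 1 'c'
  12: (18,6) 1 'c'
  13: (6,21) 2 'cb'
  14: (21,9) 1 'c'
  15: (9,23) 1 'c'
  16: (23,4) 2 'cf'
  17: (4,1) 2 'cf'
  18: (1,13) 0 ''
  19: (13,10) 2 'da'
  20: (10,20) 1 'd'
  21: (20,16) 0 ''
  22: (16,26) 1 'e'
  23: (26,24) 0 ''
  24: (24,5) 1 'f'
  25: (5,3) 2 'fc'
  26: (3,12) 1 'f'
  27: (12,2) 1 'f'

n(n+1)/2 = 28·29/2 = 406
Σ LCP = 0 + 1 + 1 + 1 + 1 + 0 + 1 + 2 + 2 + 1 + 0 + 1 + 1 + 2 + 1 + 1 + 2 + 2 + 0 + 2 + 1 + 0 + 1 + 0 + 1 + 2 + 1 + 1 = 29
distinct = 406 − 29 = 377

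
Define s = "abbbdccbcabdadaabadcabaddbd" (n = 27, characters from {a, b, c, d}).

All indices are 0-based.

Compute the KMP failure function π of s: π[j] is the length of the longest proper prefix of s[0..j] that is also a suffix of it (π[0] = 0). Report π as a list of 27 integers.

[0, 0, 0, 0, 0, 0, 0, 0, 0, 1, 2, 0, 1, 0, 1, 1, 2, 1, 0, 0, 1, 2, 1, 0, 0, 0, 0]

π[0] = 0
j=1 s[j]='b': π[1]=0 (border '')
j=2 s[j]='b': π[2]=0 (border '')
j=3 s[j]='b': π[3]=0 (border '')
j=4 s[j]='d': π[4]=0 (border '')
j=5 s[j]='c': π[5]=0 (border '')
j=6 s[j]='c': π[6]=0 (border '')
j=7 s[j]='b': π[7]=0 (border '')
j=8 s[j]='c': π[8]=0 (border '')
j=9 s[j]='a': π[9]=1 (border 'a')
j=10 s[j]='b': π[10]=2 (border 'ab')
j=11 s[j]='d': k: 2→0; π[11]=0 (border '')
j=12 s[j]='a': π[12]=1 (border 'a')
j=13 s[j]='d': k: 1→0; π[13]=0 (border '')
j=14 s[j]='a': π[14]=1 (border 'a')
j=15 s[j]='a': k: 1→0; π[15]=1 (border 'a')
j=16 s[j]='b': π[16]=2 (border 'ab')
j=17 s[j]='a': k: 2→0; π[17]=1 (border 'a')
j=18 s[j]='d': k: 1→0; π[18]=0 (border '')
j=19 s[j]='c': π[19]=0 (border '')
j=20 s[j]='a': π[20]=1 (border 'a')
j=21 s[j]='b': π[21]=2 (border 'ab')
j=22 s[j]='a': k: 2→0; π[22]=1 (border 'a')
j=23 s[j]='d': k: 1→0; π[23]=0 (border '')
j=24 s[j]='d': π[24]=0 (border '')
j=25 s[j]='b': π[25]=0 (border '')
j=26 s[j]='d': π[26]=0 (border '')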